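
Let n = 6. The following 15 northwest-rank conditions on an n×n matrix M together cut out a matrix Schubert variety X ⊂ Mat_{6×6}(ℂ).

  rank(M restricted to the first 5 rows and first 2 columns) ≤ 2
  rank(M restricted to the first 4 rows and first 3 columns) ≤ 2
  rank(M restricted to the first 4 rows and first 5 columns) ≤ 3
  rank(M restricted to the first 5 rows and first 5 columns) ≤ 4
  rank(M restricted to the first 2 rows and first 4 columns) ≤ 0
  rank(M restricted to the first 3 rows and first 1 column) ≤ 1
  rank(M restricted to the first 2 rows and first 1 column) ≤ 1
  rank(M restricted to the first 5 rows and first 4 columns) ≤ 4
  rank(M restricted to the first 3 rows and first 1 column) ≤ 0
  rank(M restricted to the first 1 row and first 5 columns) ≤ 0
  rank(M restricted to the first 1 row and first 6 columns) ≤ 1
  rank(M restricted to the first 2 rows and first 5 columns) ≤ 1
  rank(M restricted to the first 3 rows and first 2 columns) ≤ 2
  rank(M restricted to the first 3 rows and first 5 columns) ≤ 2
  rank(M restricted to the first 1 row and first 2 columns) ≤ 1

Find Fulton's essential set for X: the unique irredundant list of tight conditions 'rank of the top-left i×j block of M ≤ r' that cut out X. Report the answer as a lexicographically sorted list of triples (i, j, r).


Rank table r_w(6×6) implied by the 15 constraints:

  i=1: 0  0  0  0  0  1
  i=2: 0  0  0  0  1  2
  i=3: 0  1  1  1  2  3
  i=4: 1  2  2  2  3  4
  i=5: 1  2  3  3  4  5
  i=6: 1  2  3  4  5  6

second differences of R give the permutation w = (6, 5, 2, 1, 3, 4).

ℓ(w)=10; the 3 essential cells (i,j,r):

[(1, 5, 0), (2, 4, 0), (3, 1, 0)]


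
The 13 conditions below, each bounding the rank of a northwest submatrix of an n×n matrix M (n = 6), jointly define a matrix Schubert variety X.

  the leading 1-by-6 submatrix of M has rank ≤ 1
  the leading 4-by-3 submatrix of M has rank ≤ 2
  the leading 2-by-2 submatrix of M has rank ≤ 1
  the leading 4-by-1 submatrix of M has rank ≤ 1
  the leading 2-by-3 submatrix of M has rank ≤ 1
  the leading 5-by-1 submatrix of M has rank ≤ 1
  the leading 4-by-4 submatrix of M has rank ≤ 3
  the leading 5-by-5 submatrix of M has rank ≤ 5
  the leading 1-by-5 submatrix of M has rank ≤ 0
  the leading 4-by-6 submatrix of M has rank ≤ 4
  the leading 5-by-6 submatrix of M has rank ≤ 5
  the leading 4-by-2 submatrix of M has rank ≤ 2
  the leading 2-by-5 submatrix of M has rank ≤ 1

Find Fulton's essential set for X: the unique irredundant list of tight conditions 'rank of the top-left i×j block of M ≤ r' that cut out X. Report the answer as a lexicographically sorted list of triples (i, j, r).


Propagating the 13 rank bounds to every northwest block:

  R[1]: 0  0  0  0  0  1
  R[2]: 1  1  1  1  1  2
  R[3]: 1  2  2  2  2  3
  R[4]: 1  2  2  3  3  4
  R[5]: 1  2  3  4  4  5
  R[6]: 1  2  3  4  5  6

giving w = (6, 1, 2, 4, 3, 5) via Δ²R.

D(w) has 6 cells with 2 SE-corners; essential set:

[(1, 5, 0), (4, 3, 2)]


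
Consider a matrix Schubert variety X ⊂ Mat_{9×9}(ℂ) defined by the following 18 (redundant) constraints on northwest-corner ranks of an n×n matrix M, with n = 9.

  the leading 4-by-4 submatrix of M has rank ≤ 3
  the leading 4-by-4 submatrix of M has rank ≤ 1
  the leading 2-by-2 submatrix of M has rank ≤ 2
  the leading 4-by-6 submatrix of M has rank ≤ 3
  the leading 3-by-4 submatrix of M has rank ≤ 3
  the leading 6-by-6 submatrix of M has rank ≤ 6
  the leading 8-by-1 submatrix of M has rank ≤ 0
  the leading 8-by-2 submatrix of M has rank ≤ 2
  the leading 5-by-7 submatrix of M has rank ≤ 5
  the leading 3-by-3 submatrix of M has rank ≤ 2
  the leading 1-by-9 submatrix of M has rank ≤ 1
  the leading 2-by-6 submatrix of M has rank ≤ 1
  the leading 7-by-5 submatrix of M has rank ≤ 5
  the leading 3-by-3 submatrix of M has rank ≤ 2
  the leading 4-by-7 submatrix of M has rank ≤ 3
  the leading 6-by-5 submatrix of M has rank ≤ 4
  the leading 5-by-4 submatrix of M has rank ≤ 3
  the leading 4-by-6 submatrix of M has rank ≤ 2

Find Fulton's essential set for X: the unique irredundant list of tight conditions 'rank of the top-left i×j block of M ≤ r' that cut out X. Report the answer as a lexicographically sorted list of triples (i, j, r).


Recovering R(i,j) via the rank-extension bound from the 18 conditions:

  0 1 1 1 1 1 1 1 1
  0 1 1 1 1 1 2 2 2
  0 1 1 1 2 2 3 3 3
  0 1 1 1 2 2 3 4 4
  0 1 2 2 3 3 4 5 5
  0 1 2 3 4 4 5 6 6
  0 1 2 3 4 5 6 7 7
  0 1 2 3 4 5 6 7 8
  1 2 3 4 5 6 7 8 9

the unique w with this rank table is (2, 7, 5, 8, 3, 4, 6, 9, 1).

|D(w)|=17, |Ess(w)|=4:

[(2, 6, 1), (4, 4, 1), (4, 6, 2), (8, 1, 0)]


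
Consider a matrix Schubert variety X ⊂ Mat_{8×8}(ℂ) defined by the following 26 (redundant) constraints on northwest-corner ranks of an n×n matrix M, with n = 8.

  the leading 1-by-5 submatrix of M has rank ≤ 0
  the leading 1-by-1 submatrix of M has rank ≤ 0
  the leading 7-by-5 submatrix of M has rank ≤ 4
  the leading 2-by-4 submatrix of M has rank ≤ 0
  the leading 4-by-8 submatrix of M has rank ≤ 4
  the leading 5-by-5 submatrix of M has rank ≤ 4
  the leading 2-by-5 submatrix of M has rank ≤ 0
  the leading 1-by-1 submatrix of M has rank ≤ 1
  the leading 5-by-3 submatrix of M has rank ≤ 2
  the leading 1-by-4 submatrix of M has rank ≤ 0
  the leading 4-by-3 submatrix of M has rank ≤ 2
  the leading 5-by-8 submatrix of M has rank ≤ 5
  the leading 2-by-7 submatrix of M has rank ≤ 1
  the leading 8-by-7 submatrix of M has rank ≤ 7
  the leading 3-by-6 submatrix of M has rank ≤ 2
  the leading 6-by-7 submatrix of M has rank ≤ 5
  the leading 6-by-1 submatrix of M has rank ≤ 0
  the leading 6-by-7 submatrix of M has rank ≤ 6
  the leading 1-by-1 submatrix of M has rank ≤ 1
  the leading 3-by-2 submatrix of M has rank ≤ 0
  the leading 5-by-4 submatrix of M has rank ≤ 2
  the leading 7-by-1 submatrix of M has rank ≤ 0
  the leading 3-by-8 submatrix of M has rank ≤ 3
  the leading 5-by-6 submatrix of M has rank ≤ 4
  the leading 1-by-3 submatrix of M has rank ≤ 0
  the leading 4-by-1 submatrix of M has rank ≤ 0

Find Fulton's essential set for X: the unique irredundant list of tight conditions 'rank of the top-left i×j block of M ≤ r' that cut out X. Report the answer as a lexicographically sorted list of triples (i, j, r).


Rank table r_w(8×8) implied by the 26 constraints:

  i=1: 0 | 0 | 0 | 0 | 0 | 1 | 1 | 1
  i=2: 0 | 0 | 0 | 0 | 0 | 1 | 1 | 2
  i=3: 0 | 0 | 1 | 1 | 1 | 2 | 2 | 3
  i=4: 0 | 1 | 2 | 2 | 2 | 3 | 3 | 4
  i=5: 0 | 1 | 2 | 2 | 3 | 4 | 4 | 5
  i=6: 0 | 1 | 2 | 3 | 4 | 5 | 5 | 6
  i=7: 0 | 1 | 2 | 3 | 4 | 5 | 6 | 7
  i=8: 1 | 2 | 3 | 4 | 5 | 6 | 7 | 8

reading off 1-entries of Δ²R: w = (6, 8, 3, 2, 5, 4, 7, 1).

Rothe diagram D(w) (18 cells), 5 SE-corners (essential conditions):

[(2, 5, 0), (2, 7, 1), (3, 2, 0), (5, 4, 2), (7, 1, 0)]


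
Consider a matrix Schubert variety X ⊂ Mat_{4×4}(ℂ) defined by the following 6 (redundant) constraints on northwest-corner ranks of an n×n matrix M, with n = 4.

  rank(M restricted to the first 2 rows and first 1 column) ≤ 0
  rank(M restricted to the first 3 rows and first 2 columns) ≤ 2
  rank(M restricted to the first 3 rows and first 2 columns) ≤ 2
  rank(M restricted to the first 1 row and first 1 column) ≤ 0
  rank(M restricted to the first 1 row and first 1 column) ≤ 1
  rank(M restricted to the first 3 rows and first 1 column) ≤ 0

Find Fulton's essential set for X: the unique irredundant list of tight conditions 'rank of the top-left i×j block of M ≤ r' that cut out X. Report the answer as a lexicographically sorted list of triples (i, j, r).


Reconstructing r_w from the 6 given conditions:

  i=1: 0 1 1 1
  i=2: 0 1 2 2
  i=3: 0 1 2 3
  i=4: 1 2 3 4

hence w(1..4) = (2, 3, 4, 1).

1 SE-corner of the 3-cell Rothe diagram gives Ess(w):

[(3, 1, 0)]


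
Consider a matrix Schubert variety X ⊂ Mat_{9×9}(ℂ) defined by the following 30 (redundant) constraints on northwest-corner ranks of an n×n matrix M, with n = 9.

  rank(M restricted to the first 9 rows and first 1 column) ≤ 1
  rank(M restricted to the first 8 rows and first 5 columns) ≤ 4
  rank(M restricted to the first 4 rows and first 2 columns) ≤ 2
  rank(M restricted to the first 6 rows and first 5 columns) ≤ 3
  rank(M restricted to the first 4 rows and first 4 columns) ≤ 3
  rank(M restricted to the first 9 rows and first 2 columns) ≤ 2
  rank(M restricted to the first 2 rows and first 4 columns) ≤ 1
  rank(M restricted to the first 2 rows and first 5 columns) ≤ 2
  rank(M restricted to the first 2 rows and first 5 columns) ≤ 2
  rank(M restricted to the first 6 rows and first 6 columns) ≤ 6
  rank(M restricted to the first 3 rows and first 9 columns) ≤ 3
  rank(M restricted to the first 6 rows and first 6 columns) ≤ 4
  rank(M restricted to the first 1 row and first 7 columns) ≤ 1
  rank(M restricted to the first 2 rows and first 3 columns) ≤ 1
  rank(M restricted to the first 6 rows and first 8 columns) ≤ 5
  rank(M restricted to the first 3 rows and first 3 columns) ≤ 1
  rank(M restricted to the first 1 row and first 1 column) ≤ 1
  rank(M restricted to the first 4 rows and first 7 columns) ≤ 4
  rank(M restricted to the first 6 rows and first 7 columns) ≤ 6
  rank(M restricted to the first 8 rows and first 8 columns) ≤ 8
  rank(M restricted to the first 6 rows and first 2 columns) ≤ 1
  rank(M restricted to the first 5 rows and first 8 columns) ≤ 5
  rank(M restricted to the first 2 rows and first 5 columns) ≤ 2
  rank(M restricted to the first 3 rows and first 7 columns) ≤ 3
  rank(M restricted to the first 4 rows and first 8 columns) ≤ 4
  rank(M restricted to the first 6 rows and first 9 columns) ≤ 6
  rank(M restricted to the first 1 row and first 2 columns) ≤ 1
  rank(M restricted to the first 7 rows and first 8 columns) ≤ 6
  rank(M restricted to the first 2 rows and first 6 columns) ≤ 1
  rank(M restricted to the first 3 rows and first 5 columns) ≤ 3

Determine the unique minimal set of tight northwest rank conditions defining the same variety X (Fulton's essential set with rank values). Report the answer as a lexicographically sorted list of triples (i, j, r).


Propagating the 30 rank bounds to every northwest block:

  R[1]: 1 1 1 1 1 1 1 1 1
  R[2]: 1 1 1 1 1 1 2 2 2
  R[3]: 1 1 1 2 2 2 3 3 3
  R[4]: 1 1 2 3 3 3 4 4 4
  R[5]: 1 1 2 3 3 4 5 5 5
  R[6]: 1 1 2 3 3 4 5 5 6
  R[7]: 1 2 3 4 4 5 6 6 7
  R[8]: 1 2 3 4 4 5 6 7 8
  R[9]: 1 2 3 4 5 6 7 8 9

giving w = (1, 7, 4, 3, 6, 9, 2, 8, 5) via Δ²R.

Fulton essential set (6 of the 14 Rothe cells):

[(2, 6, 1), (3, 3, 1), (6, 2, 1), (6, 5, 3), (6, 8, 5), (8, 5, 4)]


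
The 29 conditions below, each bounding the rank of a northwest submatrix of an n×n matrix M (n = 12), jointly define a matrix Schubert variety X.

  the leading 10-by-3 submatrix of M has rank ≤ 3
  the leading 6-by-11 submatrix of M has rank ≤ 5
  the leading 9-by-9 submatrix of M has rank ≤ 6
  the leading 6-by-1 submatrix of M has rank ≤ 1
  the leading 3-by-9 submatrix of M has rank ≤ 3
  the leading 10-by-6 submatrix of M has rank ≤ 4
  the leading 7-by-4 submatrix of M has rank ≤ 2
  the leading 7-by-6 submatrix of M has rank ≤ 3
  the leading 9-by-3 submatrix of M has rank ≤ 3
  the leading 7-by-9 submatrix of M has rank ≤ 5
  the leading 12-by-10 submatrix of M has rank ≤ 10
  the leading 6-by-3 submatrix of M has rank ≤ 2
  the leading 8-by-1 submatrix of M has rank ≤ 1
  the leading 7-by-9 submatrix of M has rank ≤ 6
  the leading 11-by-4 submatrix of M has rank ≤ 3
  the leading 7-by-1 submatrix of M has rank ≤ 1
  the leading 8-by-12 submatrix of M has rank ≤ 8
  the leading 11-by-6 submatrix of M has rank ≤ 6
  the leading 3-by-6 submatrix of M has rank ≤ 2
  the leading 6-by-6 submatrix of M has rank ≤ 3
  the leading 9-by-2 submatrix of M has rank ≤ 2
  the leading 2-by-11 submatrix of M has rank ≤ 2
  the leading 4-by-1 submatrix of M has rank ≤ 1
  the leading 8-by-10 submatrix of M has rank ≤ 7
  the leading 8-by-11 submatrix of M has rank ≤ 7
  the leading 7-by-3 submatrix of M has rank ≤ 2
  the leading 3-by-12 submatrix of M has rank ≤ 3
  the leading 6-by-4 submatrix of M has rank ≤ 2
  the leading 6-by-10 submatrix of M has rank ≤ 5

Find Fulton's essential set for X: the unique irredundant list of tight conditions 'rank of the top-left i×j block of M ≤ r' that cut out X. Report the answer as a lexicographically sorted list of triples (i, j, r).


Rank table r_w(12×12) implied by the 29 constraints:

  R[1]: 1 1 1 1 1 1 1 1 1 1 1 1
  R[2]: 1 2 2 2 2 2 2 2 2 2 2 2
  R[3]: 1 2 2 2 2 2 3 3 3 3 3 3
  R[4]: 1 2 2 2 3 3 4 4 4 4 4 4
  R[5]: 1 2 2 2 3 3 4 5 5 5 5 5
  R[6]: 1 2 2 2 3 3 4 5 5 5 5 6
  R[7]: 1 2 2 2 3 3 4 5 5 6 6 7
  R[8]: 1 2 3 3 4 4 5 6 6 7 7 8
  R[9]: 1 2 3 3 4 4 5 6 6 7 8 9
  R[10]: 1 2 3 3 4 4 5 6 7 8 9 10
  R[11]: 1 2 3 3 4 5 6 7 8 9 10 11
  R[12]: 1 2 3 4 5 6 7 8 9 10 11 12

reading off 1-entries of Δ²R: w = (1, 2, 7, 5, 8, 12, 10, 3, 11, 9, 6, 4).

Rothe diagram D(w) (25 cells), 8 SE-corners (essential conditions):

[(3, 6, 2), (6, 11, 5), (7, 4, 2), (7, 6, 3), (7, 9, 5), (9, 9, 6), (10, 6, 4), (11, 4, 3)]


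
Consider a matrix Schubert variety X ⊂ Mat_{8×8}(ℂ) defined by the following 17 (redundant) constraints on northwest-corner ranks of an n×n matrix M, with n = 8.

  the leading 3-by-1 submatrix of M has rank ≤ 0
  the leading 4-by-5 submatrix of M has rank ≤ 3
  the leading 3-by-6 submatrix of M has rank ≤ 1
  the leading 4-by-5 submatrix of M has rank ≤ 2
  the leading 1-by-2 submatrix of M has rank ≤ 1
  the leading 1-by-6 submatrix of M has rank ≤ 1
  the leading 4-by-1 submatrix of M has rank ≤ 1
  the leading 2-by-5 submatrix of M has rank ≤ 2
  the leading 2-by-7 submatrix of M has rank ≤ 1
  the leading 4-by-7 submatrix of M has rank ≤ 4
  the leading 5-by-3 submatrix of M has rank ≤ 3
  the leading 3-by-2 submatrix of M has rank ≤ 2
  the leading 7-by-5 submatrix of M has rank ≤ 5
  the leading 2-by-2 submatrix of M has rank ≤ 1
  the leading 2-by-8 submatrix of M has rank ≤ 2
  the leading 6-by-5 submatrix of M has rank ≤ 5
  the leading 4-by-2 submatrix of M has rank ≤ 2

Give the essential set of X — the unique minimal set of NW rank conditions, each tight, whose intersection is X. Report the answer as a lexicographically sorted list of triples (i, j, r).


Propagating the 17 rank bounds to every northwest block:

  i=1: 0  1  1  1  1  1  1  1
  i=2: 0  1  1  1  1  1  1  2
  i=3: 0  1  1  1  1  1  2  3
  i=4: 1  2  2  2  2  2  3  4
  i=5: 1  2  3  3  3  3  4  5
  i=6: 1  2  3  4  4  4  5  6
  i=7: 1  2  3  4  5  5  6  7
  i=8: 1  2  3  4  5  6  7  8

reading off 1-entries of Δ²R: w = (2, 8, 7, 1, 3, 4, 5, 6).

Fulton essential set (3 of the 12 Rothe cells):

[(2, 7, 1), (3, 1, 0), (3, 6, 1)]


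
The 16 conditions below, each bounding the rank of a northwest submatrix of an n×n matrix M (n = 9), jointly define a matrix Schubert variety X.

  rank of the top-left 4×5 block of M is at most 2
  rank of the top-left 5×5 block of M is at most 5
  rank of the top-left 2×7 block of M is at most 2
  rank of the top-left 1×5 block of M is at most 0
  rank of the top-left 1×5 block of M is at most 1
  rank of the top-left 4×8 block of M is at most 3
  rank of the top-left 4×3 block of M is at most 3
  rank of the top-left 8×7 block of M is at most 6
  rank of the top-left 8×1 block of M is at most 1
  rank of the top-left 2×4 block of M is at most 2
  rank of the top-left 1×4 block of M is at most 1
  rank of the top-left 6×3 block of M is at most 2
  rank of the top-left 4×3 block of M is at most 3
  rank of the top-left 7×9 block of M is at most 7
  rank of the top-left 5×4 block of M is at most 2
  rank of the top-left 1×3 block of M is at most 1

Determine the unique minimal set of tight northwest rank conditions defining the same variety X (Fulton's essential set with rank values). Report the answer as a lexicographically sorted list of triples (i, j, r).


Propagating the 16 rank bounds to every northwest block:

  row 1: 0 | 0 | 0 | 0 | 0 | 1 | 1 | 1 | 1
  row 2: 1 | 1 | 1 | 1 | 1 | 2 | 2 | 2 | 2
  row 3: 1 | 2 | 2 | 2 | 2 | 3 | 3 | 3 | 3
  row 4: 1 | 2 | 2 | 2 | 2 | 3 | 3 | 3 | 4
  row 5: 1 | 2 | 2 | 2 | 3 | 4 | 4 | 4 | 5
  row 6: 1 | 2 | 2 | 3 | 4 | 5 | 5 | 5 | 6
  row 7: 1 | 2 | 3 | 4 | 5 | 6 | 6 | 6 | 7
  row 8: 1 | 2 | 3 | 4 | 5 | 6 | 6 | 7 | 8
  row 9: 1 | 2 | 3 | 4 | 5 | 6 | 7 | 8 | 9

so w = (6, 1, 2, 9, 5, 4, 3, 8, 7).

D(w) has 14 cells with 6 SE-corners; essential set:

[(1, 5, 0), (4, 5, 2), (4, 8, 3), (5, 4, 2), (6, 3, 2), (8, 7, 6)]


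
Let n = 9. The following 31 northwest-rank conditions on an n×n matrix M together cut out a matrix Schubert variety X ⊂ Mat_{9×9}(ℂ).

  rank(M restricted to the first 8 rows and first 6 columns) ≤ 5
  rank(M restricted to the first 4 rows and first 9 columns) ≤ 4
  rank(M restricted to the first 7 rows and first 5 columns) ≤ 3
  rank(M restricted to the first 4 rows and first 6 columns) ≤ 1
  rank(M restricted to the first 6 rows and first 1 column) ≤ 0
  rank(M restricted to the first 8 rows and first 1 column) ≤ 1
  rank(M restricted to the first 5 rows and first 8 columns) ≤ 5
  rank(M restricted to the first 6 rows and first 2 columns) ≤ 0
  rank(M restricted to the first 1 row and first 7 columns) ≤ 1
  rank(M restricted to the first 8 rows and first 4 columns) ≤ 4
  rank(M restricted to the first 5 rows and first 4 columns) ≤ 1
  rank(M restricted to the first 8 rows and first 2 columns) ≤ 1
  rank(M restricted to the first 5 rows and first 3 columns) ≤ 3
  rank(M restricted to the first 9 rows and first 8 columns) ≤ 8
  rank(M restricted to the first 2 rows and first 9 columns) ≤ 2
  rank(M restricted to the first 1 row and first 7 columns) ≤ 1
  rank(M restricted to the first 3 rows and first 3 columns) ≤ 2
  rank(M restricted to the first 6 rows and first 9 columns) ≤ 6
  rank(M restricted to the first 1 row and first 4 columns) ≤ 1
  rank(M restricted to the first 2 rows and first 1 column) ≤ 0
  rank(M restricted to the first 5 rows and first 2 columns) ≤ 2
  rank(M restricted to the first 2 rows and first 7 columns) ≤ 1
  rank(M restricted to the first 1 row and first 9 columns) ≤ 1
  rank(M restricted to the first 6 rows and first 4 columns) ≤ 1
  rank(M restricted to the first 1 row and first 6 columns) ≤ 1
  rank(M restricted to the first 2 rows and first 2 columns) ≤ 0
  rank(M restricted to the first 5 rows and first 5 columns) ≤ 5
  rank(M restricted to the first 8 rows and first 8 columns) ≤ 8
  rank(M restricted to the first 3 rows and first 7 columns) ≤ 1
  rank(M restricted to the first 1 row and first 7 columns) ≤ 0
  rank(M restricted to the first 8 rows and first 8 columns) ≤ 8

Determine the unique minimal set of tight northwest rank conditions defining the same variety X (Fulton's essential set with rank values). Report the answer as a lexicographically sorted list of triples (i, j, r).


Propagating the 31 rank bounds to every northwest block:

  R[1]: 0, 0, 0, 0, 0, 0, 0, 1, 1
  R[2]: 0, 0, 1, 1, 1, 1, 1, 2, 2
  R[3]: 0, 0, 1, 1, 1, 1, 1, 2, 3
  R[4]: 0, 0, 1, 1, 1, 1, 2, 3, 4
  R[5]: 0, 0, 1, 1, 2, 2, 3, 4, 5
  R[6]: 0, 0, 1, 1, 2, 3, 4, 5, 6
  R[7]: 1, 1, 2, 2, 3, 4, 5, 6, 7
  R[8]: 1, 1, 2, 3, 4, 5, 6, 7, 8
  R[9]: 1, 2, 3, 4, 5, 6, 7, 8, 9

second differences of R give the permutation w = (8, 3, 9, 7, 5, 6, 1, 4, 2).

|D(w)|=27, |Ess(w)|=6:

[(1, 7, 0), (3, 7, 1), (4, 6, 1), (6, 2, 0), (6, 4, 1), (8, 2, 1)]


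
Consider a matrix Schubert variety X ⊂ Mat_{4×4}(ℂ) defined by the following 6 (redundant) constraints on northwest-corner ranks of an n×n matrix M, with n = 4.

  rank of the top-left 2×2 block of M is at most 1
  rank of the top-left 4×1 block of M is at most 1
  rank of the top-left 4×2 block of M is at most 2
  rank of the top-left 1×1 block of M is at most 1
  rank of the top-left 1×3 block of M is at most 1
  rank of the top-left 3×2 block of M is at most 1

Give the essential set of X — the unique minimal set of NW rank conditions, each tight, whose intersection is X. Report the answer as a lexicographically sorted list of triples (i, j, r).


Reconstructing r_w from the 6 given conditions:

  1 | 1 | 1 | 1
  1 | 1 | 2 | 2
  1 | 1 | 2 | 3
  1 | 2 | 3 | 4

reading off 1-entries of Δ²R: w = (1, 3, 4, 2).

D(w) has 2 cells with 1 SE-corner; essential set:

[(3, 2, 1)]


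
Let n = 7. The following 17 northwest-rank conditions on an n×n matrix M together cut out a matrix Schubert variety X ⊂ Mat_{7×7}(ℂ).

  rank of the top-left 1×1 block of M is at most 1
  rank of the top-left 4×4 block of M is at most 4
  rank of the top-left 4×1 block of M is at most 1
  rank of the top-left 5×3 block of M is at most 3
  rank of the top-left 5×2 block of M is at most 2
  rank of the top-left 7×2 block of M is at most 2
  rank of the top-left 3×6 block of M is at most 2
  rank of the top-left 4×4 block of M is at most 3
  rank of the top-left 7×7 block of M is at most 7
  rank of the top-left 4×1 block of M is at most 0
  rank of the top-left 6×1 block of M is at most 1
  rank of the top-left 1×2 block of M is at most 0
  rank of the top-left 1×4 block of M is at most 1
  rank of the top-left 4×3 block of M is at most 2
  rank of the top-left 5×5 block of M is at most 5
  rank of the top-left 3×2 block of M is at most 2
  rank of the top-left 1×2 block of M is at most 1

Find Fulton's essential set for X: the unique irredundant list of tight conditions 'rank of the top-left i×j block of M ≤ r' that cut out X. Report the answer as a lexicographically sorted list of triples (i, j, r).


Propagating the 17 rank bounds to every northwest block:

  R[1]: 0 0 1 1 1 1 1
  R[2]: 0 1 2 2 2 2 2
  R[3]: 0 1 2 2 2 2 3
  R[4]: 0 1 2 3 3 3 4
  R[5]: 1 2 3 4 4 4 5
  R[6]: 1 2 3 4 5 5 6
  R[7]: 1 2 3 4 5 6 7

second differences of R give the permutation w = (3, 2, 7, 4, 1, 5, 6).

ℓ(w)=8; the 3 essential cells (i,j,r):

[(1, 2, 0), (3, 6, 2), (4, 1, 0)]


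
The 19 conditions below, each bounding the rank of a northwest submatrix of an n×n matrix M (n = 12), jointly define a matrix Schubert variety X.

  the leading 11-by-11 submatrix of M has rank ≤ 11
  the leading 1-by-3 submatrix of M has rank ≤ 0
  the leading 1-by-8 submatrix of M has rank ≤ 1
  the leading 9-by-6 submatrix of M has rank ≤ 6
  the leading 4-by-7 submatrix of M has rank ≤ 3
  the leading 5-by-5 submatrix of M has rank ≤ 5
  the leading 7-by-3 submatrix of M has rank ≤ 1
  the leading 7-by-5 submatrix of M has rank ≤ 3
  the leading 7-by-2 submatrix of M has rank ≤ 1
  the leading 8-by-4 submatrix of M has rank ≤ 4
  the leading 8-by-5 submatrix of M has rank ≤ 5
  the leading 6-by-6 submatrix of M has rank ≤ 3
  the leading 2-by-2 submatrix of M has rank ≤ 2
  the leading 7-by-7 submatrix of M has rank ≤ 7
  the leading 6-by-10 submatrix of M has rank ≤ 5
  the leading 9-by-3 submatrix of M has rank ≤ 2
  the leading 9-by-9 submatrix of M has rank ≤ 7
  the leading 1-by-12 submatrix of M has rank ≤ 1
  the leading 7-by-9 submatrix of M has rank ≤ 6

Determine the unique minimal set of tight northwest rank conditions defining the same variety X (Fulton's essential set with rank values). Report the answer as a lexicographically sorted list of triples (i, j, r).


Reconstructing r_w from the 19 given conditions:

  row 1: 0 0 0 1 1 1 1 1 1 1 1 1
  row 2: 1 1 1 2 2 2 2 2 2 2 2 2
  row 3: 1 1 1 2 3 3 3 3 3 3 3 3
  row 4: 1 1 1 2 3 3 3 4 4 4 4 4
  row 5: 1 1 1 2 3 3 4 5 5 5 5 5
  row 6: 1 1 1 2 3 3 4 5 5 5 6 6
  row 7: 1 1 1 2 3 4 5 6 6 6 7 7
  row 8: 1 2 2 3 4 5 6 7 7 7 8 8
  row 9: 1 2 2 3 4 5 6 7 7 8 9 9
  row 10: 1 2 3 4 5 6 7 8 8 9 10 10
  row 11: 1 2 3 4 5 6 7 8 9 10 11 11
  row 12: 1 2 3 4 5 6 7 8 9 10 11 12

the unique w with this rank table is (4, 1, 5, 8, 7, 11, 6, 2, 10, 3, 9, 12).

D(w) has 21 cells with 7 SE-corners; essential set:

[(1, 3, 0), (4, 7, 3), (6, 6, 3), (6, 10, 5), (7, 3, 1), (9, 3, 2), (9, 9, 7)]


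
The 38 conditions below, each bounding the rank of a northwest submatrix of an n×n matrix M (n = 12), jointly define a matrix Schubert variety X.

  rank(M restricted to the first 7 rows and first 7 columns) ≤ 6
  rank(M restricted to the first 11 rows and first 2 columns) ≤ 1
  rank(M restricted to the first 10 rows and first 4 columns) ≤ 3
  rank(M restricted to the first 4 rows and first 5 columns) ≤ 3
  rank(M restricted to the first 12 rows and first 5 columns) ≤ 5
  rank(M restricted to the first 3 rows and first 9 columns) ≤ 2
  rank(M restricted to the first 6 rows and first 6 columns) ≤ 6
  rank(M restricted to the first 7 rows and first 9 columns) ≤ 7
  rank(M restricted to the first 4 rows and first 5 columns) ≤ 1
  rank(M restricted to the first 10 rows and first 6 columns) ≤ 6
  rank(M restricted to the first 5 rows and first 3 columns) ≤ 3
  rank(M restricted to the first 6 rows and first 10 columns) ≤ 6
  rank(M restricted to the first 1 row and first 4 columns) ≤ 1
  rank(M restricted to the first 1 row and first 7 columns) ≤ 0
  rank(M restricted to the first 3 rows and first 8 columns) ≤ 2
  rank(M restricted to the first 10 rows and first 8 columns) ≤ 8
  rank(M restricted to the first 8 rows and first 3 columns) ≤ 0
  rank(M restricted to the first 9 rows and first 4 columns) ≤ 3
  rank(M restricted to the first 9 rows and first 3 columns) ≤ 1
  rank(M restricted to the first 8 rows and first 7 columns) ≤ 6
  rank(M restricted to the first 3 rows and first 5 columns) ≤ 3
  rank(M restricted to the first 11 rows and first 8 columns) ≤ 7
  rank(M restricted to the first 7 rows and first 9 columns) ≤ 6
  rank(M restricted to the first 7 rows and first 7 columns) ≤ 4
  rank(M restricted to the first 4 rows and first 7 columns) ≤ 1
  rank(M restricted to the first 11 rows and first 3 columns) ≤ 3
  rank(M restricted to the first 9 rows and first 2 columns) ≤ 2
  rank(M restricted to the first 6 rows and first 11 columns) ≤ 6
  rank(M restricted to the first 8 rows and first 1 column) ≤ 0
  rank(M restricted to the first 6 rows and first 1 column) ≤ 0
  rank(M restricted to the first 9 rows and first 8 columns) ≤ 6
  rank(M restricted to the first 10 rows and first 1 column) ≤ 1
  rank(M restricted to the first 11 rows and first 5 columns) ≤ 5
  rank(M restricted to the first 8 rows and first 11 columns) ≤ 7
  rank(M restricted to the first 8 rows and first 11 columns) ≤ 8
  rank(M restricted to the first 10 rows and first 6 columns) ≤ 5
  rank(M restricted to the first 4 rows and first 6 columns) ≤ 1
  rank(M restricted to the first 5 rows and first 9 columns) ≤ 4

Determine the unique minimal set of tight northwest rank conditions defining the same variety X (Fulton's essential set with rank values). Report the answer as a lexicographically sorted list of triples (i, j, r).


Recovering R(i,j) via the rank-extension bound from the 38 conditions:

  0  0  0  0  0  0  0  1  1  1  1  1
  0  0  0  1  1  1  1  2  2  2  2  2
  0  0  0  1  1  1  1  2  2  3  3  3
  0  0  0  1  1  1  1  2  3  4  4  4
  0  0  0  1  2  2  2  3  4  5  5  5
  0  0  0  1  2  3  3  4  5  6  6  6
  0  0  0  1  2  3  4  5  6  7  7  7
  0  0  0  1  2  3  4  5  6  7  7  8
  1  1  1  2  3  4  5  6  7  8  8  9
  1  1  2  3  4  5  6  7  8  9  9  10
  1  1  2  3  4  5  6  7  8  9  10  11
  1  2  3  4  5  6  7  8  9  10  11  12

second differences of R give the permutation w = (8, 4, 10, 9, 5, 6, 7, 12, 1, 3, 11, 2).

ℓ(w)=38; the 6 essential cells (i,j,r):

[(1, 7, 0), (3, 9, 2), (4, 7, 1), (8, 3, 0), (8, 11, 7), (11, 2, 1)]


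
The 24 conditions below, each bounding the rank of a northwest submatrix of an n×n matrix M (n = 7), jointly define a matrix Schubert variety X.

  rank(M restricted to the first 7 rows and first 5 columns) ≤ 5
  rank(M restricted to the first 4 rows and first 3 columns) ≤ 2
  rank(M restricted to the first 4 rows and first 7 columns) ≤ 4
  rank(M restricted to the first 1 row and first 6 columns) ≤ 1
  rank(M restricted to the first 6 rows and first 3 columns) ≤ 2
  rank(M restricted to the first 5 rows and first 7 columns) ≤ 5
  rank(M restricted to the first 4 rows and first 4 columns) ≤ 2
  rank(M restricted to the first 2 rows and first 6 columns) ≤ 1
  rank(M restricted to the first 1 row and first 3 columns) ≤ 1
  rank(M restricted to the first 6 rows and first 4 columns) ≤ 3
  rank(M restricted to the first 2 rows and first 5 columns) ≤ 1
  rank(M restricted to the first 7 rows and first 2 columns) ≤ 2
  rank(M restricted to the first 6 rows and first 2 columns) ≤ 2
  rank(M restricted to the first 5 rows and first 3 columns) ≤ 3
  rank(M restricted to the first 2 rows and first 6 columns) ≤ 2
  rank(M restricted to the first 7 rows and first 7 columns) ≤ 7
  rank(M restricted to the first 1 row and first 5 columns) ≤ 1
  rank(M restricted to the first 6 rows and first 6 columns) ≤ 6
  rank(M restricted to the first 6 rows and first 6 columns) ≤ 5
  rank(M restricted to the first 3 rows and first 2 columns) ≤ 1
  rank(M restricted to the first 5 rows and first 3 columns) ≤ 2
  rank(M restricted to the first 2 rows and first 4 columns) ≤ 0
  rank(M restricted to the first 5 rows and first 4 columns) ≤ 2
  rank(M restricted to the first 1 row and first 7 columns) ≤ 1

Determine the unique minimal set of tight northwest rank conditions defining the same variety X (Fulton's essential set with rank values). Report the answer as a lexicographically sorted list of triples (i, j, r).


Rank table r_w(7×7) implied by the 24 constraints:

  row 1: 0  0  0  0  1  1  1
  row 2: 0  0  0  0  1  1  2
  row 3: 1  1  1  1  2  2  3
  row 4: 1  2  2  2  3  3  4
  row 5: 1  2  2  2  3  4  5
  row 6: 1  2  2  3  4  5  6
  row 7: 1  2  3  4  5  6  7

giving w = (5, 7, 1, 2, 6, 4, 3) via Δ²R.

ℓ(w)=12; the 4 essential cells (i,j,r):

[(2, 4, 0), (2, 6, 1), (5, 4, 2), (6, 3, 2)]


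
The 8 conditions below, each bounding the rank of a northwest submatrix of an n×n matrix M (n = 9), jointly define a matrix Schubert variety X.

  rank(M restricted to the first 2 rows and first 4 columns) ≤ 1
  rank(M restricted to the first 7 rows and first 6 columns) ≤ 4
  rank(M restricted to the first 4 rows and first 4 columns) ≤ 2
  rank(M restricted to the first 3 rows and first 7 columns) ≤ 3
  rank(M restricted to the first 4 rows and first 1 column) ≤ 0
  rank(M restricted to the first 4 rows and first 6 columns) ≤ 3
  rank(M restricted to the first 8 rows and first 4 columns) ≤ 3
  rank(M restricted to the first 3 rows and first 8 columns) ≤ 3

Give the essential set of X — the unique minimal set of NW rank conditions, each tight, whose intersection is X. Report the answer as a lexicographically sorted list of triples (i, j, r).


Propagating the 8 rank bounds to every northwest block:

  R[1]: 0 1 1 1 1 1 1 1 1
  R[2]: 0 1 1 1 2 2 2 2 2
  R[3]: 0 1 2 2 3 3 3 3 3
  R[4]: 0 1 2 2 3 3 4 4 4
  R[5]: 1 2 3 3 4 4 5 5 5
  R[6]: 1 2 3 3 4 4 5 6 6
  R[7]: 1 2 3 3 4 4 5 6 7
  R[8]: 1 2 3 3 4 5 6 7 8
  R[9]: 1 2 3 4 5 6 7 8 9

the unique w with this rank table is (2, 5, 3, 7, 1, 8, 9, 6, 4).

|D(w)|=13, |Ess(w)|=6:

[(2, 4, 1), (4, 1, 0), (4, 4, 2), (4, 6, 3), (7, 6, 4), (8, 4, 3)]


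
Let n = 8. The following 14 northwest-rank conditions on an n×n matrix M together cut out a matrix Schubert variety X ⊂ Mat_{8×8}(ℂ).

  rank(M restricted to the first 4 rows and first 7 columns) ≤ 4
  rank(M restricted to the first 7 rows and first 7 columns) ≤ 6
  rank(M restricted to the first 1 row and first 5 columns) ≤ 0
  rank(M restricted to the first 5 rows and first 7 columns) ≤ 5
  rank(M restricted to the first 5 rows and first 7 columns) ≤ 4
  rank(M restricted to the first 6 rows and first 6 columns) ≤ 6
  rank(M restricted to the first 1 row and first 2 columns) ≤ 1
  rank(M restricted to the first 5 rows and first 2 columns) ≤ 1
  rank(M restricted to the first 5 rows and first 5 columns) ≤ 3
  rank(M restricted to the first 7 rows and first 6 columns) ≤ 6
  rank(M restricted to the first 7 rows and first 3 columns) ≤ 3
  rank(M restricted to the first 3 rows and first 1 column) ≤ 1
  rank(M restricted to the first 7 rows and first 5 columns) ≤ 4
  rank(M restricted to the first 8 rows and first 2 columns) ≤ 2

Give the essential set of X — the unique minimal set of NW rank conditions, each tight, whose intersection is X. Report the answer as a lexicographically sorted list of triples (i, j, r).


Rank table r_w(8×8) implied by the 14 constraints:

  0 0 0 0 0 1 1 1
  1 1 1 1 1 2 2 2
  1 1 2 2 2 3 3 3
  1 1 2 3 3 4 4 4
  1 1 2 3 3 4 4 5
  1 2 3 4 4 5 5 6
  1 2 3 4 4 5 6 7
  1 2 3 4 5 6 7 8

the unique w with this rank table is (6, 1, 3, 4, 8, 2, 7, 5).

Fulton essential set (5 of the 11 Rothe cells):

[(1, 5, 0), (5, 2, 1), (5, 5, 3), (5, 7, 4), (7, 5, 4)]


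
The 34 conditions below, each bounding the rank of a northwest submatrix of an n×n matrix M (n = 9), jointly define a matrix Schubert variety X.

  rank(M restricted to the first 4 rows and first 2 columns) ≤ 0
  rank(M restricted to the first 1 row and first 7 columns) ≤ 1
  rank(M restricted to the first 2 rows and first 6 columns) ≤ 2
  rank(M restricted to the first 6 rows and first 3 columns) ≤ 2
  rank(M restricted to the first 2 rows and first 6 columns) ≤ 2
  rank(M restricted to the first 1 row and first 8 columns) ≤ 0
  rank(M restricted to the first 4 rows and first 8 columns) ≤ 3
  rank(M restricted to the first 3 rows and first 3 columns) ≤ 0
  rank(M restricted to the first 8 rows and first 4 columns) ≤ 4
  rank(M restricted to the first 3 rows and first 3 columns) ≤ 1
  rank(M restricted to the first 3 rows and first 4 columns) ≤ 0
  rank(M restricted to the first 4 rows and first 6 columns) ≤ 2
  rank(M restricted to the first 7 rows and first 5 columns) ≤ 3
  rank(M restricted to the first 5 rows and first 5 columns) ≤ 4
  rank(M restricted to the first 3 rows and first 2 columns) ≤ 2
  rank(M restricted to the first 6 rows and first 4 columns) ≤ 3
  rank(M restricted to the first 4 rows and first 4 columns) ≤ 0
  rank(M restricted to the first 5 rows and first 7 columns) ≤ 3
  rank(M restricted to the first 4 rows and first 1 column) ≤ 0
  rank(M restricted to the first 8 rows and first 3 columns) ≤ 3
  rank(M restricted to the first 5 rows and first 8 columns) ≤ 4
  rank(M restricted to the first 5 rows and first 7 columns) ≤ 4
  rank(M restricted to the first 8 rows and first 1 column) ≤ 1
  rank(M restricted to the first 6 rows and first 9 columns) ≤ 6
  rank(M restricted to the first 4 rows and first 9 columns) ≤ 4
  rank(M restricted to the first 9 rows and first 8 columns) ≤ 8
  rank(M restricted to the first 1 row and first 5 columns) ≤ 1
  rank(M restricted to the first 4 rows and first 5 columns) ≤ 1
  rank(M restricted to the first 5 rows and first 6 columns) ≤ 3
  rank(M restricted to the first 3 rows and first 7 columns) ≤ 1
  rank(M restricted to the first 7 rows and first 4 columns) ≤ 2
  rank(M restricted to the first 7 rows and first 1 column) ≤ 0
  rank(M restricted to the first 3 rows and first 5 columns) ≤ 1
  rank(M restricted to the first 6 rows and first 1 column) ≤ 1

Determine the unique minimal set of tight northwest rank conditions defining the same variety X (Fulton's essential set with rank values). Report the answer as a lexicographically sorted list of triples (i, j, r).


Computing R[i][j] = min implied NW-rank bound (n=9, 34 conditions):

  0 0 0 0 0 0 0 0 1
  0 0 0 0 1 1 1 1 2
  0 0 0 0 1 1 1 2 3
  0 0 0 0 1 2 2 3 4
  0 1 1 1 2 3 3 4 5
  0 1 2 2 3 4 4 5 6
  0 1 2 2 3 4 5 6 7
  1 2 3 3 4 5 6 7 8
  1 2 3 4 5 6 7 8 9

the unique w with this rank table is (9, 5, 8, 6, 2, 3, 7, 1, 4).

Rothe diagram D(w) (26 cells), 5 SE-corners (essential conditions):

[(1, 8, 0), (3, 7, 1), (4, 4, 0), (7, 1, 0), (7, 4, 2)]


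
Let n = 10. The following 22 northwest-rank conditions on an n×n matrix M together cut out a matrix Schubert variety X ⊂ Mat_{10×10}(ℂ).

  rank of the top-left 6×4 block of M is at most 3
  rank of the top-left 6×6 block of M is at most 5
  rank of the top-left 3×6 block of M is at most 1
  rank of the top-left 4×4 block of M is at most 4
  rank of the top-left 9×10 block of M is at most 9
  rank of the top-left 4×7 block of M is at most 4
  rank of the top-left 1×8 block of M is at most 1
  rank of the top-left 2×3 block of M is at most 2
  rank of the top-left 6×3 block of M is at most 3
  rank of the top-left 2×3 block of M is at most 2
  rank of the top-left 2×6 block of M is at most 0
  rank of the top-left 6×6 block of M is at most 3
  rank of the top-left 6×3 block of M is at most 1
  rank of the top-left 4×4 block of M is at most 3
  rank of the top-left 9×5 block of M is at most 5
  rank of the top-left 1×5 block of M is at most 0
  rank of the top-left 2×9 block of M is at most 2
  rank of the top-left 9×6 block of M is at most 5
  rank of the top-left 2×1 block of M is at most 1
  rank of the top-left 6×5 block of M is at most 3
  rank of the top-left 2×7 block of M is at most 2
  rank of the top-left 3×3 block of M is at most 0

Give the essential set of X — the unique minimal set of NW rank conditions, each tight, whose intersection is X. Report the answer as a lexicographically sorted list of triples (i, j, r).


Reconstructing r_w from the 22 given conditions:

  row 1: 0  0  0  0  0  0  1  1  1  1
  row 2: 0  0  0  0  0  0  1  2  2  2
  row 3: 0  0  0  1  1  1  2  3  3  3
  row 4: 1  1  1  2  2  2  3  4  4  4
  row 5: 1  1  1  2  3  3  4  5  5  5
  row 6: 1  1  1  2  3  3  4  5  6  6
  row 7: 1  2  2  3  4  4  5  6  7  7
  row 8: 1  2  3  4  5  5  6  7  8  8
  row 9: 1  2  3  4  5  5  6  7  8  9
  row 10: 1  2  3  4  5  6  7  8  9  10

reading off 1-entries of Δ²R: w = (7, 8, 4, 1, 5, 9, 2, 3, 10, 6).

Fulton essential set (5 of the 21 Rothe cells):

[(2, 6, 0), (3, 3, 0), (6, 3, 1), (6, 6, 3), (9, 6, 5)]


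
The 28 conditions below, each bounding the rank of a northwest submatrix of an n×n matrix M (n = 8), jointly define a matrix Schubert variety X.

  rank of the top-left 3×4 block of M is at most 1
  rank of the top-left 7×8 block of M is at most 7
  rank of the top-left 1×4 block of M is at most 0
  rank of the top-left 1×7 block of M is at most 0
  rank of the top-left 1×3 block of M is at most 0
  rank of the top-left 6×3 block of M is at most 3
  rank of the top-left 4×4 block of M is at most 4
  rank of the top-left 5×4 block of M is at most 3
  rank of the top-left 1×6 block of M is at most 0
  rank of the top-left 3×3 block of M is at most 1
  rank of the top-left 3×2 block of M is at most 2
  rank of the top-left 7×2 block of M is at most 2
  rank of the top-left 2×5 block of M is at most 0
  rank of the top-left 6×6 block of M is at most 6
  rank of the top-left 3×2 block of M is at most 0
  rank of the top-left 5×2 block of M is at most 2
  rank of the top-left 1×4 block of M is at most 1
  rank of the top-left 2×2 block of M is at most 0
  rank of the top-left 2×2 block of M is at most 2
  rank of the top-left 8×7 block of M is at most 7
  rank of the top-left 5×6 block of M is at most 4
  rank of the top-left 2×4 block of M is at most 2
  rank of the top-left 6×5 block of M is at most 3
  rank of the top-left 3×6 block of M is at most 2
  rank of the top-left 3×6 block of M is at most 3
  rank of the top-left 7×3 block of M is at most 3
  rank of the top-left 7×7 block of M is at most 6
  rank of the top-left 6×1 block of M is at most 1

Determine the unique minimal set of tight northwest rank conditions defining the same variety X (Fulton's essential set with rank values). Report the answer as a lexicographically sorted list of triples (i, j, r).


Computing R[i][j] = min implied NW-rank bound (n=8, 28 conditions):

  i=1: 0, 0, 0, 0, 0, 0, 0, 1
  i=2: 0, 0, 0, 0, 0, 1, 1, 2
  i=3: 0, 0, 1, 1, 1, 2, 2, 3
  i=4: 1, 1, 2, 2, 2, 3, 3, 4
  i=5: 1, 2, 3, 3, 3, 4, 4, 5
  i=6: 1, 2, 3, 3, 3, 4, 5, 6
  i=7: 1, 2, 3, 4, 4, 5, 6, 7
  i=8: 1, 2, 3, 4, 5, 6, 7, 8

the unique w with this rank table is (8, 6, 3, 1, 2, 7, 4, 5).

D(w) has 16 cells with 4 SE-corners; essential set:

[(1, 7, 0), (2, 5, 0), (3, 2, 0), (6, 5, 3)]
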